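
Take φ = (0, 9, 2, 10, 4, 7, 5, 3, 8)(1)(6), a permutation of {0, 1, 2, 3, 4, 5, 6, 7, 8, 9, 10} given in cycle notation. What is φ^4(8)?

10

8 lies in the 9-cycle (0, 9, 2, 10, 4, 7, 5, 3, 8).
Advancing 4 steps from 8: 8 → 0 → 9 → 2 → 10.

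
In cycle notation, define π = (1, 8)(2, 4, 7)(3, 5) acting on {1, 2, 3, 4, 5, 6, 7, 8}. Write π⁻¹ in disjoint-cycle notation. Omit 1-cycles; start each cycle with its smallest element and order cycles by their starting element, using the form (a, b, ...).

(1, 8)(2, 7, 4)(3, 5)

The inverse reverses each cycle.
Reversing each cycle of π and rotating so the smallest element leads gives (1, 8)(2, 7, 4)(3, 5).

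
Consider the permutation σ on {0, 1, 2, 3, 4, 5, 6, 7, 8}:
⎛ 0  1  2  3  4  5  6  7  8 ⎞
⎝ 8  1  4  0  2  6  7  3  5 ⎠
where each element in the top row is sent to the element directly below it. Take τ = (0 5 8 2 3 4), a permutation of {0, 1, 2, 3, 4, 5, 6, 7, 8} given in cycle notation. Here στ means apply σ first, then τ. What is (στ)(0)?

2

(στ)(0) = τ(σ(0)). σ(0) = 8, then τ(8) = 2. So (στ)(0) = 2.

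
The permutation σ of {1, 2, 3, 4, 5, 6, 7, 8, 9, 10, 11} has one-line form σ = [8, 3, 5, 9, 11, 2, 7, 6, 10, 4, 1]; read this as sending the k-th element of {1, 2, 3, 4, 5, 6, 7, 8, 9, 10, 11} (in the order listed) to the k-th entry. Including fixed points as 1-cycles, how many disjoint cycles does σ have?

3

The cycle decomposition is (1 8 6 2 3 5 11)(4 9 10)(7), which has 3 cycles (counting 1-cycles).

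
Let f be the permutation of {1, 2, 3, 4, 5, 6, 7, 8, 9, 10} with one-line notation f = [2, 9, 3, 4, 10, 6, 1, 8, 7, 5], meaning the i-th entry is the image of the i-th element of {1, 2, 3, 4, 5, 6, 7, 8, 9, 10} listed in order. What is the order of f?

4

Writing f as disjoint cycles, the cycle lengths are 4, 2, 1, 1, 1, 1.
The order is lcm(4, 2) = 4.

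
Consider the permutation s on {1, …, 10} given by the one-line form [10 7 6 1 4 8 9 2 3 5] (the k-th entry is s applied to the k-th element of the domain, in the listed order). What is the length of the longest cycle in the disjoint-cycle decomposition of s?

Decomposing into disjoint cycles gives (1 10 5 4)(2 7 9 3 6 8); the longest has length 6.

6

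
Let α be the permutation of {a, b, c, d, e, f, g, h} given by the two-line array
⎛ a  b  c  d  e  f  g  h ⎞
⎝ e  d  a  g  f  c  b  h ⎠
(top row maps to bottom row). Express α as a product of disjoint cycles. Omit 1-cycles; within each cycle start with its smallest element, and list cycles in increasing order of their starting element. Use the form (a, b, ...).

(a, e, f, c)(b, d, g)

Start at a and follow images: a → e → f → c → a, giving the cycle (a, e, f, c).
Repeating from the next unused element and collecting all non-trivial cycles gives (a, e, f, c)(b, d, g).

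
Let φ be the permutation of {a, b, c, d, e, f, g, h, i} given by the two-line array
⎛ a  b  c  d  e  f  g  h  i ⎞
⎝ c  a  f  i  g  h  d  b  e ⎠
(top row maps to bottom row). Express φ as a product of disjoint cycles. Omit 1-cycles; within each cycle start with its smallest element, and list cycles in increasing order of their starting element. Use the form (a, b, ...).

(a, c, f, h, b)(d, i, e, g)

Start at a and follow images: a → c → f → h → b → a, giving the cycle (a, c, f, h, b).
Continuing from each remaining unvisited element yields (a, c, f, h, b)(d, i, e, g).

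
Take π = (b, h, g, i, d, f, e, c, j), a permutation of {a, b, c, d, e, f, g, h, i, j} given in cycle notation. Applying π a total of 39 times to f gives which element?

f lies in the 9-cycle (b, h, g, i, d, f, e, c, j).
Powers repeat with period 9 on this cycle, and 39 mod 9 = 3, so π^39(f) = π^3(f).
Stepping 3 places around the cycle: f → e → c → j.

j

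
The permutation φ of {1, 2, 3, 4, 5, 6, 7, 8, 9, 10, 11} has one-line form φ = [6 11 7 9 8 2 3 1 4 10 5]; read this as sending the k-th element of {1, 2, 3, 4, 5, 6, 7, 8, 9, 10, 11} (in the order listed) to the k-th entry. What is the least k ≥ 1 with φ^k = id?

Writing φ as disjoint cycles, the cycle lengths are 6, 2, 2, 1.
The order of φ is the least common multiple of its cycle lengths: lcm(6, 2, 2) = 6.

6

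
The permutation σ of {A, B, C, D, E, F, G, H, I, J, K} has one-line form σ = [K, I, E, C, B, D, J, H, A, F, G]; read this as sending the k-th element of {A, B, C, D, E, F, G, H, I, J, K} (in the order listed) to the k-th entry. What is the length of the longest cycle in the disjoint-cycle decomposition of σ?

10

Decomposing into disjoint cycles gives (A K G J F D C E B I); the longest has length 10.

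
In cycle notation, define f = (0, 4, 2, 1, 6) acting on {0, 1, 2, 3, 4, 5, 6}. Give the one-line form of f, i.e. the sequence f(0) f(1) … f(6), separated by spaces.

4 6 1 3 2 5 0

Reading each image from the cycles: 0↦4, 1↦6, 2↦1, 3↦3, 4↦2, 5↦5, 6↦0.
Listing these in domain order gives 4 6 1 3 2 5 0.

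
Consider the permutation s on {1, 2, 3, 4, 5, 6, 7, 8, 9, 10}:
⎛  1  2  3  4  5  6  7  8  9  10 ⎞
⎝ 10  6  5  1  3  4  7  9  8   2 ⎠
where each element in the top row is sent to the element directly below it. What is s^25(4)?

Tracing 4 → 1 → … returns to 4 after 5 steps, so 4 lies in a 5-cycle (1, 10, 2, 6, 4).
Since the cycle has length 5, s^25 acts on it the same as s^0 (25 mod 5 = 0).
So s^25(4) = 4.

4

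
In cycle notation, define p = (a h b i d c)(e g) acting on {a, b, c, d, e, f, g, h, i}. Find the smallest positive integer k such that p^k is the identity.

6

The disjoint cycles have lengths 6, 2, 1.
The order of p is the least common multiple of its cycle lengths: lcm(6, 2) = 6.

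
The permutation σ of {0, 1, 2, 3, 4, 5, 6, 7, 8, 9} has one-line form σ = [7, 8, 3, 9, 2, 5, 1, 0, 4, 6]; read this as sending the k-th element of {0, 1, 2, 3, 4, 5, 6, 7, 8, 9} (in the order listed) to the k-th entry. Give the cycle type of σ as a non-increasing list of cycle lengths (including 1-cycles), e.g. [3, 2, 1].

The disjoint cycles are (0, 7)(1, 8, 4, 2, 3, 9, 6)(5), with lengths 7, 2, 1 in non-increasing order.

[7, 2, 1]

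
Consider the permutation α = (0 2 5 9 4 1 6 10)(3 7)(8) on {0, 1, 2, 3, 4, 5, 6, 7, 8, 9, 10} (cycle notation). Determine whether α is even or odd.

even

The cycle lengths are 8, 2, 1.
A cycle is odd iff its length is even; α has 2 even-length cycles, so sgn(α) = (−1)^2 and α is even.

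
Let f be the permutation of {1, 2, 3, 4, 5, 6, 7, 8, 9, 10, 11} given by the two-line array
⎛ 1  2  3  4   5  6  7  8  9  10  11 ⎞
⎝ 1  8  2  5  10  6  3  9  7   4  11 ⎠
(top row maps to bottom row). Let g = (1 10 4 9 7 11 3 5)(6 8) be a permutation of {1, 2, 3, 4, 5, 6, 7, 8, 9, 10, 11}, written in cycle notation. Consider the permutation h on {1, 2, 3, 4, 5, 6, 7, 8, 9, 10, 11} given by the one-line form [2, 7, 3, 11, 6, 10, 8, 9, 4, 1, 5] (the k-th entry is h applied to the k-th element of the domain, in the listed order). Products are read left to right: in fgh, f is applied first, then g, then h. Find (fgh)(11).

Chase 11: f(11) = 11; g(11) = 3; h(3) = 3. Hence (fgh)(11) = 3.

3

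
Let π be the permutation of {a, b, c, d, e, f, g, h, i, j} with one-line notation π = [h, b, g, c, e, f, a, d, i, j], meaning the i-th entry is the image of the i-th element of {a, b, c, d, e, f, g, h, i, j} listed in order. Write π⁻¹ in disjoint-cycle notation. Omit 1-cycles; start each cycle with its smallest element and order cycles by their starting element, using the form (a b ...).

The cycle decomposition of π is (a h d c g).
The inverse reverses every cycle; in canonical form, π⁻¹ = (a g c d h).

(a g c d h)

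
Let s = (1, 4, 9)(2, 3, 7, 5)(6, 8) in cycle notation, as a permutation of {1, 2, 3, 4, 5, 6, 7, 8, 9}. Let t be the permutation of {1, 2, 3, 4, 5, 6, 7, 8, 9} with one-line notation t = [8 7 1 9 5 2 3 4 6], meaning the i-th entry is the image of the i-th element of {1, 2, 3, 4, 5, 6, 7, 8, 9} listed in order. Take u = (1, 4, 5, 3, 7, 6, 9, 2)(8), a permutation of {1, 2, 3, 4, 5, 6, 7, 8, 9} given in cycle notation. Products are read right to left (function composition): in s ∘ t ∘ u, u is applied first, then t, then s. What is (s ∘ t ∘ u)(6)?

8

Chase 6: u(6) = 9; t(9) = 6; s(6) = 8. Hence (s ∘ t ∘ u)(6) = 8.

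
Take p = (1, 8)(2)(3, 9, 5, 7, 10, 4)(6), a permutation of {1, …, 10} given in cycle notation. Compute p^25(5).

5 lies in the 6-cycle (3, 9, 5, 7, 10, 4).
Since the cycle has length 6, p^25 acts on it the same as p^1 (25 mod 6 = 1).
Stepping 1 place around the cycle: 5 → 7.

7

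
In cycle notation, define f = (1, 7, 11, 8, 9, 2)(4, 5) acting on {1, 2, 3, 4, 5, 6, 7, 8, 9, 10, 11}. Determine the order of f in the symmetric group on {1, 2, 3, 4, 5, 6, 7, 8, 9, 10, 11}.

6

The disjoint cycles have lengths 6, 2, 1, 1, 1.
The order of f is the least common multiple of its cycle lengths: lcm(6, 2) = 6.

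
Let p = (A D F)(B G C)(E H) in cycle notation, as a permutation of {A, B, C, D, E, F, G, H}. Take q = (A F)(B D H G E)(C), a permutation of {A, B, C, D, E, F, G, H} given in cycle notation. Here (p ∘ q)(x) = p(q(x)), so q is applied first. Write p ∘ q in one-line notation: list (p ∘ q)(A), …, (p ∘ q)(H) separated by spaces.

A F B E G D H C

For each element, apply q then p: A → F → A; B → D → F; C → C → B; D → H → E; E → B → G; F → A → D; G → E → H; H → G → C.
Collecting the images, p ∘ q = [A F B E G D H C].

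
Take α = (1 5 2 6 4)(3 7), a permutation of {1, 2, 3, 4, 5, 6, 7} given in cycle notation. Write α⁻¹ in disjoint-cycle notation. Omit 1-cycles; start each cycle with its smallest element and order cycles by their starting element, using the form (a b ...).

(1 4 6 2 5)(3 7)

Inverting a permutation written in cycle notation just reverses the order within every cycle.
Reversing each cycle of α and rotating so the smallest element leads gives (1 4 6 2 5)(3 7).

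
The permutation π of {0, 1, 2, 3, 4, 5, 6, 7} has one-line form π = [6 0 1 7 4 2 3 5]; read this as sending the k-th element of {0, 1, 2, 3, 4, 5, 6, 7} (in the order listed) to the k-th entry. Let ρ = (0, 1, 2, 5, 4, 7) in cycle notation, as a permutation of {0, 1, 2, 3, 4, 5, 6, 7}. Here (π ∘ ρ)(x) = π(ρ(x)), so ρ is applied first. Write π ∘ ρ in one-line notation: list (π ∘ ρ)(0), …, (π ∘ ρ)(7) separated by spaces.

0 1 2 7 5 4 3 6

(π ∘ ρ)(x) = π(ρ(x)). Computing each image: π(ρ(0)) = π(1) = 0, π(ρ(1)) = π(2) = 1, π(ρ(2)) = π(5) = 2, π(ρ(3)) = π(3) = 7, π(ρ(4)) = π(7) = 5, π(ρ(5)) = π(4) = 4, π(ρ(6)) = π(6) = 3, π(ρ(7)) = π(0) = 6.
Hence π ∘ ρ = [0 1 2 7 5 4 3 6].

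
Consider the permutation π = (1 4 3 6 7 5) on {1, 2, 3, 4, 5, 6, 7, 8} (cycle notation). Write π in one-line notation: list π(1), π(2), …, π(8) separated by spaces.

4 2 6 3 1 7 5 8

Each element maps to the next entry in its cycle (wrapping to the front): 1↦4, 2↦2, 3↦6, 4↦3, 5↦1, 6↦7, 7↦5, 8↦8.
So the one-line form is 4 2 6 3 1 7 5 8.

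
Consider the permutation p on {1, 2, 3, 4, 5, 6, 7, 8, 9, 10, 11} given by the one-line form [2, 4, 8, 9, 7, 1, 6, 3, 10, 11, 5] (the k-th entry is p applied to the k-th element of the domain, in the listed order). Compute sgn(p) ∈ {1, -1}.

-1

In disjoint-cycle form the cycle lengths are 9, 2.
A cycle is odd iff its length is even; p has 1 even-length cycle, so sgn(p) = (−1)^1 and p is odd.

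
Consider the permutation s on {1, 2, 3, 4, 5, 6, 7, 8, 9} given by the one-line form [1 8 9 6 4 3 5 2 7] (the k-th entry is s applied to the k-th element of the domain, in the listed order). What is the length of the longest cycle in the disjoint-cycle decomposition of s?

6

Decomposing into disjoint cycles gives (2, 8)(3, 9, 7, 5, 4, 6); the longest has length 6.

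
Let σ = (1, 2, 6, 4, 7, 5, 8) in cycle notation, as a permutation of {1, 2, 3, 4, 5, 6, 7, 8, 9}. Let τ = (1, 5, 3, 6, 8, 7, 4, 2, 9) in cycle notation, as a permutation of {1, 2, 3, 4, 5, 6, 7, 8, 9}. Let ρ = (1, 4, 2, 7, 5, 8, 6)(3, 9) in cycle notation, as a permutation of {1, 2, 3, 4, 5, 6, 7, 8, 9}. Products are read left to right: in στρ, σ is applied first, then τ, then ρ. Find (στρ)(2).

6

Chase 2: σ(2) = 6; τ(6) = 8; ρ(8) = 6. Hence (στρ)(2) = 6.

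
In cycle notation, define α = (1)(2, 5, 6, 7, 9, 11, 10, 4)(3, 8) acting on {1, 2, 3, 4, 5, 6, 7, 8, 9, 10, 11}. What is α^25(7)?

9

7 lies in the 8-cycle (2, 5, 6, 7, 9, 11, 10, 4).
Since the cycle has length 8, α^25 acts on it the same as α^1 (25 mod 8 = 1).
Stepping 1 place around the cycle: 7 → 9.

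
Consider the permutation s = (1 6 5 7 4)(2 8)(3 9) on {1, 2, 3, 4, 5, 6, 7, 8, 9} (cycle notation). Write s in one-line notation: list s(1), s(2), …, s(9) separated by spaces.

6 8 9 1 7 5 4 2 3

Image by image: 1→6, 2→8, 3→9, 4→1, 5→7, 6→5, 7→4, 8→2, 9→3.
Listing these in domain order gives 6 8 9 1 7 5 4 2 3.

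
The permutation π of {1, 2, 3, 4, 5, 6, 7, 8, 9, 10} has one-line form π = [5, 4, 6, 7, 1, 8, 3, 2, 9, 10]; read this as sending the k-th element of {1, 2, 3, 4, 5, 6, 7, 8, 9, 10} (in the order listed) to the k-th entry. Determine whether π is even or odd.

even

In disjoint-cycle form the cycle lengths are 6, 2, 1, 1.
A cycle is odd iff its length is even; π has 2 even-length cycles, so sgn(π) = (−1)^2 and π is even.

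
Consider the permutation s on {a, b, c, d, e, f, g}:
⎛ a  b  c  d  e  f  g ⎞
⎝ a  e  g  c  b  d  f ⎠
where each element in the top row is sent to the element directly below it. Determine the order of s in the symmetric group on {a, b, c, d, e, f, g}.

Writing s as disjoint cycles, the cycle lengths are 4, 2, 1.
The order of s is the least common multiple of its cycle lengths: lcm(4, 2) = 4.

4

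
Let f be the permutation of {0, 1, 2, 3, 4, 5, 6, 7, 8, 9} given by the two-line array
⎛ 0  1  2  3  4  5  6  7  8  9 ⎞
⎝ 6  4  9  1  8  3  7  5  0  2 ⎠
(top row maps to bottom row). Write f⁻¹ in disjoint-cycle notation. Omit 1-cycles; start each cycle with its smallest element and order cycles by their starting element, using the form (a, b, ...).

The cycle decomposition of f is (0, 6, 7, 5, 3, 1, 4, 8)(2, 9).
Reversing each cycle (and rotating so the smallest element leads) gives f⁻¹ = (0, 8, 4, 1, 3, 5, 7, 6)(2, 9).

(0, 8, 4, 1, 3, 5, 7, 6)(2, 9)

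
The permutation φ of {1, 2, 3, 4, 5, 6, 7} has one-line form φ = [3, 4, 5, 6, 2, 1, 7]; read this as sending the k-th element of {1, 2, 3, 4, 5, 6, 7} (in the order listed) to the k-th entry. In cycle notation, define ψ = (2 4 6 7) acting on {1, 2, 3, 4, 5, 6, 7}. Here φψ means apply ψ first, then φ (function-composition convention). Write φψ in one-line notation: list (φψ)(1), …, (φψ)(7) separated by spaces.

Chase each element through ψ then φ: 1 → 1 → 3; 2 → 4 → 6; 3 → 3 → 5; 4 → 6 → 1; 5 → 5 → 2; 6 → 7 → 7; 7 → 2 → 4.
So φψ in one-line form is 3 6 5 1 2 7 4.

3 6 5 1 2 7 4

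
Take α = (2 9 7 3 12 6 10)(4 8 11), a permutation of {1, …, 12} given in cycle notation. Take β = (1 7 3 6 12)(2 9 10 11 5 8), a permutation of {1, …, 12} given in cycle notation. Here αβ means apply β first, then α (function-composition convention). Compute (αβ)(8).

First apply β: β(8) = 2, then α(2) = 9. Thus (αβ)(8) = 9.

9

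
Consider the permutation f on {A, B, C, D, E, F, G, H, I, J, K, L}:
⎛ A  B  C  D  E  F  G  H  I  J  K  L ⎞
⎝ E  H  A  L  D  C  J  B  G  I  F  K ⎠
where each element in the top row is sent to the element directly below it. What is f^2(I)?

Tracing I → G → … returns to I after 3 steps, so I lies in a 3-cycle (G J I).
Stepping 2 places around the cycle: I → G → J.

J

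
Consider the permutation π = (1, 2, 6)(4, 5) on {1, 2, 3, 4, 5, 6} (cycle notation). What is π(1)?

2

In the cycle (1, 2, 6), 1 is followed by 2, so π(1) = 2.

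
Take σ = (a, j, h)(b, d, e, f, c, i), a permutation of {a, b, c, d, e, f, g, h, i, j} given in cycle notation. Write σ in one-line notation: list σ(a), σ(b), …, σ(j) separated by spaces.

j d i e f c g a b h

Each element maps to the next entry in its cycle (wrapping to the front): a↦j, b↦d, c↦i, d↦e, e↦f, f↦c, g↦g, h↦a, i↦b, j↦h.
Listing these in domain order gives j d i e f c g a b h.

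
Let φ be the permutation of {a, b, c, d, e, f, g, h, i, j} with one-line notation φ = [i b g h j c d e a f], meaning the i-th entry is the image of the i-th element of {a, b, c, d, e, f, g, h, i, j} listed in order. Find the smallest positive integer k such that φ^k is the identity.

14

Decomposing into disjoint cycles gives cycle lengths 7, 2, 1.
The order of φ is the least common multiple of its cycle lengths: lcm(7, 2) = 14.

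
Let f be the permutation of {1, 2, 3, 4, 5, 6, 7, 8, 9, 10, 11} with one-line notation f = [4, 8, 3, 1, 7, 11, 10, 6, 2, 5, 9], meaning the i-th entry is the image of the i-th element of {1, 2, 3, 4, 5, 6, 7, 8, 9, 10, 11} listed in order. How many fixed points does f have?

The fixed points (elements with f(x) = x) are {3}, so there is 1.

1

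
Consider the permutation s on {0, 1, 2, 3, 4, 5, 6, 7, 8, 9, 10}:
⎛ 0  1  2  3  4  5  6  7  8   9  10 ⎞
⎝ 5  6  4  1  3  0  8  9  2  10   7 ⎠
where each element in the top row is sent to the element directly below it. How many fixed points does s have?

0

No element satisfies s(x) = x, so there are 0 fixed points.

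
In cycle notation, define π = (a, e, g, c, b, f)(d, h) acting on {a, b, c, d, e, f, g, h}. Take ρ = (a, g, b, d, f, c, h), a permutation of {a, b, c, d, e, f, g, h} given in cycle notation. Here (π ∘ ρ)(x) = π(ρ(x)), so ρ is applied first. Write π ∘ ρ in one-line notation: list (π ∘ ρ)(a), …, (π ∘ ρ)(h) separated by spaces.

Chase each element through ρ then π: a → g → c; b → d → h; c → h → d; d → f → a; e → e → g; f → c → b; g → b → f; h → a → e.
Collecting the images, π ∘ ρ = [c h d a g b f e].

c h d a g b f e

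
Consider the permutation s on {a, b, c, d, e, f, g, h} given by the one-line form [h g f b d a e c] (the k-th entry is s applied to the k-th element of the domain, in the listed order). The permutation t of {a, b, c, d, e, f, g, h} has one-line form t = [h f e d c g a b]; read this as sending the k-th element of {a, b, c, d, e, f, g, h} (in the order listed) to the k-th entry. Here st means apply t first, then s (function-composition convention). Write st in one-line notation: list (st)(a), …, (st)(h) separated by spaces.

c a d b f e h g

(st)(x) = s(t(x)). Computing each image: s(t(a)) = s(h) = c, s(t(b)) = s(f) = a, s(t(c)) = s(e) = d, s(t(d)) = s(d) = b, s(t(e)) = s(c) = f, s(t(f)) = s(g) = e, s(t(g)) = s(a) = h, s(t(h)) = s(b) = g.
Hence st = [c a d b f e h g].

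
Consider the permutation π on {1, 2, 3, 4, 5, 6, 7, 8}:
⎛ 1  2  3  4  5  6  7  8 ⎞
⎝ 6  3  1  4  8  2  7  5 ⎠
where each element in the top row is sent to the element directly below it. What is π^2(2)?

1

Tracing 2 → 3 → … returns to 2 after 4 steps, so 2 lies in a 4-cycle (1 6 2 3).
Advancing 2 steps from 2: 2 → 3 → 1.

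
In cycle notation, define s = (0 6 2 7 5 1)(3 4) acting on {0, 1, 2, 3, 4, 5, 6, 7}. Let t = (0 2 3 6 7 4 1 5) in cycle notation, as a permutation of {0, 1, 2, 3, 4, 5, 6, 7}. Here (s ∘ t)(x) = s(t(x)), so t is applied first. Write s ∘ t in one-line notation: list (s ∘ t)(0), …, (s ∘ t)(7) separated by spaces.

7 1 4 2 0 6 5 3

For each element, apply t then s: 0 → 2 → 7; 1 → 5 → 1; 2 → 3 → 4; 3 → 6 → 2; 4 → 1 → 0; 5 → 0 → 6; 6 → 7 → 5; 7 → 4 → 3.
So s ∘ t in one-line form is 7 1 4 2 0 6 5 3.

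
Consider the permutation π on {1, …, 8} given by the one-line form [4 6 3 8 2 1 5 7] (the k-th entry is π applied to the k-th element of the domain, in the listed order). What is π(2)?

2 is element number 2 of the domain, and entry number 2 of the one-line form is 6, so π(2) = 6.

6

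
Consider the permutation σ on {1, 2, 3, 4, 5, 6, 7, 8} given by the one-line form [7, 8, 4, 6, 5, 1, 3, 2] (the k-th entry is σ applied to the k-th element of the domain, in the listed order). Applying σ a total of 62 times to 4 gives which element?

Tracing 4 → 6 → … returns to 4 after 5 steps, so 4 lies in a 5-cycle (1 7 3 4 6).
Since the cycle has length 5, σ^62 acts on it the same as σ^2 (62 mod 5 = 2).
Advancing 2 steps from 4: 4 → 6 → 1.

1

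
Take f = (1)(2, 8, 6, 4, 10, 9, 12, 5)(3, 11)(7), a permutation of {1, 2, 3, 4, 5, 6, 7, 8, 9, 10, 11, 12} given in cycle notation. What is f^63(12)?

9

12 lies in the 8-cycle (2, 8, 6, 4, 10, 9, 12, 5).
On an 8-cycle, f^8 is the identity, so f^63 = f^7 there (63 ≡ 7 mod 8).
Stepping 7 places around the cycle: 12 → 5 → 2 → 8 → 6 → 4 → 10 → 9.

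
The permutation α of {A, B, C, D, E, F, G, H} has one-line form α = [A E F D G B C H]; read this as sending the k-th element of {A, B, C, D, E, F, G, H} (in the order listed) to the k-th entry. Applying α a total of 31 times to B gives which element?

Tracing B → E → … returns to B after 5 steps, so B lies in a 5-cycle (B, E, G, C, F).
On a 5-cycle, α^5 is the identity, so α^31 = α^1 there (31 ≡ 1 mod 5).
Advancing 1 step from B: B → E.

E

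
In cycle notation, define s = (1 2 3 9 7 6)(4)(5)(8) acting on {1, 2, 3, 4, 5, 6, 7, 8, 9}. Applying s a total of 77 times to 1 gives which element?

6

1 lies in the 6-cycle (1 2 3 9 7 6).
On a 6-cycle, s^6 is the identity, so s^77 = s^5 there (77 ≡ 5 mod 6).
Stepping 5 places around the cycle: 1 → 2 → 3 → 9 → 7 → 6.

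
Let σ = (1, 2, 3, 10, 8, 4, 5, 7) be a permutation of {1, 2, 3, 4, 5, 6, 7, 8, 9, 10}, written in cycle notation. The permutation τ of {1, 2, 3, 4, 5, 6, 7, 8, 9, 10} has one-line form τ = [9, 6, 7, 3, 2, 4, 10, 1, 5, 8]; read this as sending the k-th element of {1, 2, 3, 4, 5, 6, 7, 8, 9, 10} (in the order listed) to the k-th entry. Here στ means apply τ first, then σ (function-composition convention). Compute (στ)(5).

First apply τ: τ(5) = 2, then σ(2) = 3. Thus (στ)(5) = 3.

3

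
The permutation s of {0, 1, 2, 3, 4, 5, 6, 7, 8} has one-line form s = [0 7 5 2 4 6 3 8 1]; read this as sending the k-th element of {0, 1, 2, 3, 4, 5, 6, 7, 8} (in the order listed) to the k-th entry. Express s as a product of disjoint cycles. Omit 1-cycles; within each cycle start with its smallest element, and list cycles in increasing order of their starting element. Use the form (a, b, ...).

(1, 7, 8)(2, 5, 6, 3)

From 1: 1 → 7 → 8 → 1, closing the cycle (1, 7, 8).
Continuing from each remaining unvisited element yields (1, 7, 8)(2, 5, 6, 3).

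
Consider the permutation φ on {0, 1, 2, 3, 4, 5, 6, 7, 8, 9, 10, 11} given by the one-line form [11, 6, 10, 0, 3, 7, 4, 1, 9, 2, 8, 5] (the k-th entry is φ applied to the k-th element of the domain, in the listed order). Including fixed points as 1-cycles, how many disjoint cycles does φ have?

2

The cycle decomposition is (0, 11, 5, 7, 1, 6, 4, 3)(2, 10, 8, 9), which has 2 cycles (counting 1-cycles).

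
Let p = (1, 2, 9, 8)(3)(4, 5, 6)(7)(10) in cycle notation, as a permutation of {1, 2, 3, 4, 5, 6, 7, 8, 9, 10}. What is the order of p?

12

The disjoint cycles have lengths 4, 3, 1, 1, 1.
The order is lcm(4, 3) = 12.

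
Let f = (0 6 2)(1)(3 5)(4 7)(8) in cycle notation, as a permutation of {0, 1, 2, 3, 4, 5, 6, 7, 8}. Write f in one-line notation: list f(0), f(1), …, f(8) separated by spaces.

6 1 0 5 7 3 2 4 8

Reading each image from the cycles: 0↦6, 1↦1, 2↦0, 3↦5, 4↦7, 5↦3, 6↦2, 7↦4, 8↦8.
So the one-line form is 6 1 0 5 7 3 2 4 8.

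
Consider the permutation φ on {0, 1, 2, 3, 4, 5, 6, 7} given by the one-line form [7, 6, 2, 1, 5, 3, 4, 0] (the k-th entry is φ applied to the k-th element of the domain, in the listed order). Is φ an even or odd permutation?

odd

In disjoint-cycle form the cycle lengths are 5, 2, 1.
A cycle is odd iff its length is even; φ has 1 even-length cycle, so sgn(φ) = (−1)^1 and φ is odd.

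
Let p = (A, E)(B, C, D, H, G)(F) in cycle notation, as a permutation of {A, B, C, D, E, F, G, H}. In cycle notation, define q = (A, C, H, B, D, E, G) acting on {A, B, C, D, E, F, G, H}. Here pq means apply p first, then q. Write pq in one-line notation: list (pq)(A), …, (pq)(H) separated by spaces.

G H E B C F D A

(pq)(x) = q(p(x)). Computing each image: q(p(A)) = q(E) = G, q(p(B)) = q(C) = H, q(p(C)) = q(D) = E, q(p(D)) = q(H) = B, q(p(E)) = q(A) = C, q(p(F)) = q(F) = F, q(p(G)) = q(B) = D, q(p(H)) = q(G) = A.
Hence pq = [G H E B C F D A].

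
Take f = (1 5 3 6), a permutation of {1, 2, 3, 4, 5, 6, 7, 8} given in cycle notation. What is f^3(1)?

1 lies in the 4-cycle (1 5 3 6).
Advancing 3 steps from 1: 1 → 5 → 3 → 6.

6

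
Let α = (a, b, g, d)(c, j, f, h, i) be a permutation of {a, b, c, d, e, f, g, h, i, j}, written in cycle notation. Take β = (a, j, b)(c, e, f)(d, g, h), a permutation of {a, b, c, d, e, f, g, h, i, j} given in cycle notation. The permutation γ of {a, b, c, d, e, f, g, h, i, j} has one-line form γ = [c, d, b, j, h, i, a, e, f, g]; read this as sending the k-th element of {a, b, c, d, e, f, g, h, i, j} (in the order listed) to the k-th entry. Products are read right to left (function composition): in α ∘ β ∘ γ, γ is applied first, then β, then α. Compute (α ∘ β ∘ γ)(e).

a

Chase e: γ(e) = h; β(h) = d; α(d) = a. Hence (α ∘ β ∘ γ)(e) = a.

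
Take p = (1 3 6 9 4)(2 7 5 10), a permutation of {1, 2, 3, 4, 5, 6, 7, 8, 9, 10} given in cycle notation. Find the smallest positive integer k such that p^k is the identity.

20

The disjoint cycles have lengths 5, 4, 1.
The order of p is the least common multiple of its cycle lengths: lcm(5, 4) = 20.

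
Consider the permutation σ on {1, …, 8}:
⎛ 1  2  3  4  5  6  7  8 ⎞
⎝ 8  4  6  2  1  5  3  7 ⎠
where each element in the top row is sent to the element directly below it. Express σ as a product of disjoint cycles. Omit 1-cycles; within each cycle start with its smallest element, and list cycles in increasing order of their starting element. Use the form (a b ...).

(1 8 7 3 6 5)(2 4)

From 1: 1 → 8 → 7 → 3 → 6 → 5 → 1, closing the cycle (1 8 7 3 6 5).
Continuing from each remaining unvisited element yields (1 8 7 3 6 5)(2 4).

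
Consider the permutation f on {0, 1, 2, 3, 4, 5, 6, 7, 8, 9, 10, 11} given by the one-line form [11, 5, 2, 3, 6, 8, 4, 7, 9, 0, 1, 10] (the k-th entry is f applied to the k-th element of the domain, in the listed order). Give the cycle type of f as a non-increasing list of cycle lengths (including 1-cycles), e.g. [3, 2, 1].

[7, 2, 1, 1, 1]

The disjoint cycles are (0, 11, 10, 1, 5, 8, 9)(2)(3)(4, 6)(7), with lengths 7, 2, 1, 1, 1 in non-increasing order.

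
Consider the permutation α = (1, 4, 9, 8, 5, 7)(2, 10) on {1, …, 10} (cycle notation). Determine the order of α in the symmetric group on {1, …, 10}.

The disjoint cycles have lengths 6, 2, 1, 1.
Since disjoint cycles commute, ord(α) = lcm(6, 2) = 6.

6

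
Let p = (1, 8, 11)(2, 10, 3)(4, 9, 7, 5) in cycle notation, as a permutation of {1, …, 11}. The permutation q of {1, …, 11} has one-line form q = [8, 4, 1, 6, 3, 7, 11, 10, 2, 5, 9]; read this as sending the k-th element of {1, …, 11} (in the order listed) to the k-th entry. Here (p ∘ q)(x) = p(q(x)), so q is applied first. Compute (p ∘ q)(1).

First apply q: q(1) = 8, then p(8) = 11. Thus (p ∘ q)(1) = 11.

11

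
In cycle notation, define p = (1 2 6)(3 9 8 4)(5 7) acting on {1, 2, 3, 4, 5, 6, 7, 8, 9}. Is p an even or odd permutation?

The cycle lengths are 4, 3, 2.
A cycle of length ℓ contributes ℓ−1 transpositions, so p is a product of 3 + 2 + 1 = 6 transpositions — even.

even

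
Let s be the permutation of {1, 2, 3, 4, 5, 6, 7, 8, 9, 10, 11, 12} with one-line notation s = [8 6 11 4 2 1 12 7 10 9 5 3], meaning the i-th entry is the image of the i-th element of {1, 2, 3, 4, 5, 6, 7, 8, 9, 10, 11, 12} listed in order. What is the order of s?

18

Decomposing into disjoint cycles gives cycle lengths 9, 2, 1.
The order of s is the least common multiple of its cycle lengths: lcm(9, 2) = 18.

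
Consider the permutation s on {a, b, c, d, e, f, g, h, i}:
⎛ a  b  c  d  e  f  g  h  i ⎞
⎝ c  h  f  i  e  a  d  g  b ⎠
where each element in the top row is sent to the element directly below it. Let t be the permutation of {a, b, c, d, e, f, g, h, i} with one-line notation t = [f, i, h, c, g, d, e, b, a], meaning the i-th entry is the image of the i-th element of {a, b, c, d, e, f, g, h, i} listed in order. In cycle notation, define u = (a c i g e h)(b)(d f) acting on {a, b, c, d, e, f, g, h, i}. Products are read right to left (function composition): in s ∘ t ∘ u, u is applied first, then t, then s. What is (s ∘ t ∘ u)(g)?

(s ∘ t ∘ u)(g) = s(t(u(g))). u(g) = e, then t(e) = g, then s(g) = d, so the result is d.

d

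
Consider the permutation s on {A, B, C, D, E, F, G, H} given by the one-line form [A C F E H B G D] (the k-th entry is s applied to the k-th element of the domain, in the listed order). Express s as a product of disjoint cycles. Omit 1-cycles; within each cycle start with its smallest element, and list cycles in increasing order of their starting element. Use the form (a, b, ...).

(B, C, F)(D, E, H)

Iterating s from B gives B → C → F → B; that is the 3-cycle (B, C, F).
Continuing from each remaining unvisited element yields (B, C, F)(D, E, H).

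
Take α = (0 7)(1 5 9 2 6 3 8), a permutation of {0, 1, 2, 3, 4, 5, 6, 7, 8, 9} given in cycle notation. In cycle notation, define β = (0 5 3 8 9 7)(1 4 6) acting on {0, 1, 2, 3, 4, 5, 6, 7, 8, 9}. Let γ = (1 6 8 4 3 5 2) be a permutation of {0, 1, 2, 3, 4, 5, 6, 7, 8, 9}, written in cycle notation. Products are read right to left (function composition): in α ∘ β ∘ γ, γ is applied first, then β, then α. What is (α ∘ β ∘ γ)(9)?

(α ∘ β ∘ γ)(9) = α(β(γ(9))). γ(9) = 9, then β(9) = 7, then α(7) = 0, so the result is 0.

0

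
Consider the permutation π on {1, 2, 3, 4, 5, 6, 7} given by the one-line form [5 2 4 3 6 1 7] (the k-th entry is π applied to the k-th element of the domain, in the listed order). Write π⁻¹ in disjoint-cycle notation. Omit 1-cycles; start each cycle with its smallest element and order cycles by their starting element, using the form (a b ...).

First write π in disjoint cycles: (1 5 6)(3 4).
Reversing each cycle (and rotating so the smallest element leads) gives π⁻¹ = (1 6 5)(3 4).

(1 6 5)(3 4)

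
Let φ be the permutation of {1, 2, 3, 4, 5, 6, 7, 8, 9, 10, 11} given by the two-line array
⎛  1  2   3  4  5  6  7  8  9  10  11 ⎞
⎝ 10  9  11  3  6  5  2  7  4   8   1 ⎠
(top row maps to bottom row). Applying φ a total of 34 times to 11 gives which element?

4

Tracing 11 → 1 → … returns to 11 after 9 steps, so 11 lies in a 9-cycle (1 10 8 7 2 9 4 3 11).
Since the cycle has length 9, φ^34 acts on it the same as φ^7 (34 mod 9 = 7).
Stepping 7 places around the cycle: 11 → 1 → 10 → 8 → 7 → 2 → 9 → 4.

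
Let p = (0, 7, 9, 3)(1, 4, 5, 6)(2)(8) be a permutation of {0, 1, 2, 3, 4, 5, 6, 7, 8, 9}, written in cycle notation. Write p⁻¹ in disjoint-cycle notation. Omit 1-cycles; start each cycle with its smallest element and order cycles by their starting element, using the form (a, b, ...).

Inverting a permutation written in cycle notation just reverses the order within every cycle.
After reversing and putting each cycle's least element first, p⁻¹ = (0, 3, 9, 7)(1, 6, 5, 4).

(0, 3, 9, 7)(1, 6, 5, 4)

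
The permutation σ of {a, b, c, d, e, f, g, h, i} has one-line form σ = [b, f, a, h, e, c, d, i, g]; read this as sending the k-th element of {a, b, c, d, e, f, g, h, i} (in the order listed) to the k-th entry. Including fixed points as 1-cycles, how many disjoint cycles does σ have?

3

The cycle decomposition is (a b f c)(d h i g)(e), which has 3 cycles (counting 1-cycles).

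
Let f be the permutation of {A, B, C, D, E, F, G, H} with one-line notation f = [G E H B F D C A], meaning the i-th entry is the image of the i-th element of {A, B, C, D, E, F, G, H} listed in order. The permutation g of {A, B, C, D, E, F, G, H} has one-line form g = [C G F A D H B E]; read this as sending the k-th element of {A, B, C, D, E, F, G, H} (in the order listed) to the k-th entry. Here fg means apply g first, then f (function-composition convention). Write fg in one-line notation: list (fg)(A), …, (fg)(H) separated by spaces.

(fg)(x) = f(g(x)). Computing each image: f(g(A)) = f(C) = H, f(g(B)) = f(G) = C, f(g(C)) = f(F) = D, f(g(D)) = f(A) = G, f(g(E)) = f(D) = B, f(g(F)) = f(H) = A, f(g(G)) = f(B) = E, f(g(H)) = f(E) = F.
Hence fg = [H C D G B A E F].

H C D G B A E F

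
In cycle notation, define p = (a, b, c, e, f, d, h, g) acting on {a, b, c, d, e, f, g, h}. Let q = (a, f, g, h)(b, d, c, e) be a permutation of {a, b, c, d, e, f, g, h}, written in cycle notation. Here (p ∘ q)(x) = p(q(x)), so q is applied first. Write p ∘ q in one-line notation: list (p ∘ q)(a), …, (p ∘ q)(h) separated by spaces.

Chase each element through q then p: a → f → d; b → d → h; c → e → f; d → c → e; e → b → c; f → g → a; g → h → g; h → a → b.
Collecting the images, p ∘ q = [d h f e c a g b].

d h f e c a g b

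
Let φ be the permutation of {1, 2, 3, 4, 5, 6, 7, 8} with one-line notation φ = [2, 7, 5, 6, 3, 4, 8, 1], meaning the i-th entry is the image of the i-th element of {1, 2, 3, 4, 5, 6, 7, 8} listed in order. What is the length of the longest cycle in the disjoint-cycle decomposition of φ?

Decomposing into disjoint cycles gives (1 2 7 8)(3 5)(4 6); the longest has length 4.

4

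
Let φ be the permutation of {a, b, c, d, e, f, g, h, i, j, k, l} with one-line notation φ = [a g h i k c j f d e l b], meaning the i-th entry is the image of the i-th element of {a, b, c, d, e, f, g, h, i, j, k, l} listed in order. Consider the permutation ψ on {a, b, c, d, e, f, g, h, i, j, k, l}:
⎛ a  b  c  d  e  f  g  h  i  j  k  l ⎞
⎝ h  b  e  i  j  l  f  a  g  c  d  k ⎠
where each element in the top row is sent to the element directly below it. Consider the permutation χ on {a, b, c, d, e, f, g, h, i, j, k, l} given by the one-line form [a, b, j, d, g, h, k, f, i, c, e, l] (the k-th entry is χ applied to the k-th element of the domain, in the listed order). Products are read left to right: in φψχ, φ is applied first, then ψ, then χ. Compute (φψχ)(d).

k

(φψχ)(d) = χ(ψ(φ(d))). φ(d) = i, then ψ(i) = g, then χ(g) = k, so the result is k.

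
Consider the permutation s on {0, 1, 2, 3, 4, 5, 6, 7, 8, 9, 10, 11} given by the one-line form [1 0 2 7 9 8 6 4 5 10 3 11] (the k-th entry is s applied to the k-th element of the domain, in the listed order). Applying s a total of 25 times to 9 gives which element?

Tracing 9 → 10 → … returns to 9 after 5 steps, so 9 lies in a 5-cycle (3 7 4 9 10).
On a 5-cycle, s^5 is the identity, so s^25 = s^0 there (25 ≡ 0 mod 5).
So s^25(9) = 9.

9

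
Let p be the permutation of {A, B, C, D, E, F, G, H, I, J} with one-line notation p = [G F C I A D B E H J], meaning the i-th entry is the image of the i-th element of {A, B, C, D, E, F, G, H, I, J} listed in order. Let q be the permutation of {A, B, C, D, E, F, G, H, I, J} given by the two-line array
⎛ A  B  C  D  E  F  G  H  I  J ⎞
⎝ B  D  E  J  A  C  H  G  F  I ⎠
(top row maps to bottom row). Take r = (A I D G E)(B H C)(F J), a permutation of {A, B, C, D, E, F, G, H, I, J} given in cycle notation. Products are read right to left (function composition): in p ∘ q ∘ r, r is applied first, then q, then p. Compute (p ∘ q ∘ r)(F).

H

(p ∘ q ∘ r)(F) = p(q(r(F))). r(F) = J, then q(J) = I, then p(I) = H, so the result is H.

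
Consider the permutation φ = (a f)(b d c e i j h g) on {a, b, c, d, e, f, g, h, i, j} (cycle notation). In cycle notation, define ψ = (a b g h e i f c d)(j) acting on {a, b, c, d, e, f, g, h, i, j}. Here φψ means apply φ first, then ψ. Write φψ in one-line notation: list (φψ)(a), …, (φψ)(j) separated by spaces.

(φψ)(x) = ψ(φ(x)). Computing each image: ψ(φ(a)) = ψ(f) = c, ψ(φ(b)) = ψ(d) = a, ψ(φ(c)) = ψ(e) = i, ψ(φ(d)) = ψ(c) = d, ψ(φ(e)) = ψ(i) = f, ψ(φ(f)) = ψ(a) = b, ψ(φ(g)) = ψ(b) = g, ψ(φ(h)) = ψ(g) = h, ψ(φ(i)) = ψ(j) = j, ψ(φ(j)) = ψ(h) = e.
Hence φψ = [c a i d f b g h j e].

c a i d f b g h j e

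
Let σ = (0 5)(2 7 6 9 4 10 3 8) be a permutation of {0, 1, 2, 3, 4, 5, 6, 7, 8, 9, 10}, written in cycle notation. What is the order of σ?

The cycle type of σ is (8, 2, 1).
Since disjoint cycles commute, ord(σ) = lcm(8, 2) = 8.

8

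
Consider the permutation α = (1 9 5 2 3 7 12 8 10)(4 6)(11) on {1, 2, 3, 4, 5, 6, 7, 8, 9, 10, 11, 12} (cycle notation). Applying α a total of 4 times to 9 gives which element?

7

9 lies in the 9-cycle (1 9 5 2 3 7 12 8 10).
Stepping 4 places around the cycle: 9 → 5 → 2 → 3 → 7.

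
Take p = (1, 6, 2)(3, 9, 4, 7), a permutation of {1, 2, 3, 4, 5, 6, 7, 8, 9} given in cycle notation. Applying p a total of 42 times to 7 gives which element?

7 lies in the 4-cycle (3, 9, 4, 7).
Powers repeat with period 4 on this cycle, and 42 mod 4 = 2, so p^42(7) = p^2(7).
Advancing 2 steps from 7: 7 → 3 → 9.

9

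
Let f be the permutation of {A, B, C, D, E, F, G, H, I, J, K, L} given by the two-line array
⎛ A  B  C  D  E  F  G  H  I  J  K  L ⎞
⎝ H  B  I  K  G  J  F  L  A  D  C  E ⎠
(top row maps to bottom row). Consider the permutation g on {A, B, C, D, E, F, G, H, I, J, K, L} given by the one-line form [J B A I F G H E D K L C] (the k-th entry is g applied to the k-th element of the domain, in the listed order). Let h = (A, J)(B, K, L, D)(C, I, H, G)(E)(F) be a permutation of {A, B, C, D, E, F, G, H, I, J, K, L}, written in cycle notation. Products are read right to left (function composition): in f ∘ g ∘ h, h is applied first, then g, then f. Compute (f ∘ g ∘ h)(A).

Chase A: h(A) = J; g(J) = K; f(K) = C. Hence (f ∘ g ∘ h)(A) = C.

C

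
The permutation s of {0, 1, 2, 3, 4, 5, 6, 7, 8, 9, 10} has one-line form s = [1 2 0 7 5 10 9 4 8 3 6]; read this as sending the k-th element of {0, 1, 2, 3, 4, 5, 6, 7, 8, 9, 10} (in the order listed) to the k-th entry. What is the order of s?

21

Writing s as disjoint cycles, the cycle lengths are 7, 3, 1.
Since disjoint cycles commute, ord(s) = lcm(7, 3) = 21.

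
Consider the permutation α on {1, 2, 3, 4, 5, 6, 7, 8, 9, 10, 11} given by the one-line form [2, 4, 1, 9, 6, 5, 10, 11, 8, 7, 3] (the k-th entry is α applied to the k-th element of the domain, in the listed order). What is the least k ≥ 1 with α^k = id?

Writing α as disjoint cycles, the cycle lengths are 7, 2, 2.
Since disjoint cycles commute, ord(α) = lcm(7, 2, 2) = 14.

14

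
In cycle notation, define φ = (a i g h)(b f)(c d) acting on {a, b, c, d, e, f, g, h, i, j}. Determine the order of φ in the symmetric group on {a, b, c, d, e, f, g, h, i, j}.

4

The cycle type of φ is (4, 2, 2, 1, 1).
The order of φ is the least common multiple of its cycle lengths: lcm(4, 2, 2) = 4.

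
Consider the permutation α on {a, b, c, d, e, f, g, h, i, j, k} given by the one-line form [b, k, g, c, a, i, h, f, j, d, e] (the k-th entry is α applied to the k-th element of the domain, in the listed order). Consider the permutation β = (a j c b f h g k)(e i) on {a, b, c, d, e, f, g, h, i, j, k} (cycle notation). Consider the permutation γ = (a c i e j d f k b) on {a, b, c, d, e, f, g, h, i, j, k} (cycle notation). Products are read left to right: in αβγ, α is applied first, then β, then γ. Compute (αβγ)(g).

g

(αβγ)(g) = γ(β(α(g))). α(g) = h, then β(h) = g, then γ(g) = g, so the result is g.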